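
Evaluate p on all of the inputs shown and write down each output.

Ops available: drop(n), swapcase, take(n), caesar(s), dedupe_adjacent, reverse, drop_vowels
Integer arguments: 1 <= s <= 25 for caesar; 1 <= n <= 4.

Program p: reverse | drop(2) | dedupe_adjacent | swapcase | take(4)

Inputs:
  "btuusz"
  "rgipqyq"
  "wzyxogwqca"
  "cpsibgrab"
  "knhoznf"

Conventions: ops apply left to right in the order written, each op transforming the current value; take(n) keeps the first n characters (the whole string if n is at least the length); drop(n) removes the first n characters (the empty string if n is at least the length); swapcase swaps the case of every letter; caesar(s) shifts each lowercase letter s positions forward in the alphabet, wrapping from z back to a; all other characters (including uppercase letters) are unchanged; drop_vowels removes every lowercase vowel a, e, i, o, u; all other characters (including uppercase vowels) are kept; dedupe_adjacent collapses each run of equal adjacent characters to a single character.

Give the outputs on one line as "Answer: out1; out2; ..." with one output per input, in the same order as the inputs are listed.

"UTB"; "QPIG"; "QWGO"; "RGBI"; "ZOHN"

Execution, op by op:
  "btuusz" -> "zsuutb" -> "uutb" -> "utb" -> "UTB" -> "UTB"
  "rgipqyq" -> "qyqpigr" -> "qpigr" -> "qpigr" -> "QPIGR" -> "QPIG"
  "wzyxogwqca" -> "acqwgoxyzw" -> "qwgoxyzw" -> "qwgoxyzw" -> "QWGOXYZW" -> "QWGO"
  "cpsibgrab" -> "bargbispc" -> "rgbispc" -> "rgbispc" -> "RGBISPC" -> "RGBI"
  "knhoznf" -> "fnzohnk" -> "zohnk" -> "zohnk" -> "ZOHNK" -> "ZOHN"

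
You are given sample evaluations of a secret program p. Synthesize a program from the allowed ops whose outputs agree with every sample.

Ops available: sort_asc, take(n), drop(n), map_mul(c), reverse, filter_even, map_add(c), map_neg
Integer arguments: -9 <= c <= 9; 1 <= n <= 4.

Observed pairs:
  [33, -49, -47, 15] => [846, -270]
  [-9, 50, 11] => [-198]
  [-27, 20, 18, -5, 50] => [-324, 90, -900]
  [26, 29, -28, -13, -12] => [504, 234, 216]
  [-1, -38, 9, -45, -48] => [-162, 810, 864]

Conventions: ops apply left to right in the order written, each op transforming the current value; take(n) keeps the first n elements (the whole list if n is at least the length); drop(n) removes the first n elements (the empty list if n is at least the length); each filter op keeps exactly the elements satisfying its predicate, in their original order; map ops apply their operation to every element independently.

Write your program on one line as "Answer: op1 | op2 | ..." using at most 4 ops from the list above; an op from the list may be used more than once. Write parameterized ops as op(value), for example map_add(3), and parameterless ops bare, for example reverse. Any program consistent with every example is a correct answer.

map_mul(9) | drop(2) | map_mul(-2)

Check, running the answer program on each example:
  [33, -49, -47, 15] -> [297, -441, -423, 135] -> [-423, 135] -> [846, -270]
  [-9, 50, 11] -> [-81, 450, 99] -> [99] -> [-198]
  [-27, 20, 18, -5, 50] -> [-243, 180, 162, -45, 450] -> [162, -45, 450] -> [-324, 90, -900]
  [26, 29, -28, -13, -12] -> [234, 261, -252, -117, -108] -> [-252, -117, -108] -> [504, 234, 216]
  [-1, -38, 9, -45, -48] -> [-9, -342, 81, -405, -432] -> [81, -405, -432] -> [-162, 810, 864]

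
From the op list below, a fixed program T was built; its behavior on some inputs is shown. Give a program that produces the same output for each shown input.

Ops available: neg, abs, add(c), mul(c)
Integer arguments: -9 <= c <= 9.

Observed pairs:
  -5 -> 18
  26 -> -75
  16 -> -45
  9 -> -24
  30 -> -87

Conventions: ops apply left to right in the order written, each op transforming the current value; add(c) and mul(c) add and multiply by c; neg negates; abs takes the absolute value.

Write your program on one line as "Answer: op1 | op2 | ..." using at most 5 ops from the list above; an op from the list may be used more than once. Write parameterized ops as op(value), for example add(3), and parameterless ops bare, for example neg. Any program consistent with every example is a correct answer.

mul(-1) | add(1) | mul(-1) | mul(3) | neg

Check, running the answer program on each example:
  -5 -> 5 -> 6 -> -6 -> -18 -> 18
  26 -> -26 -> -25 -> 25 -> 75 -> -75
  16 -> -16 -> -15 -> 15 -> 45 -> -45
  9 -> -9 -> -8 -> 8 -> 24 -> -24
  30 -> -30 -> -29 -> 29 -> 87 -> -87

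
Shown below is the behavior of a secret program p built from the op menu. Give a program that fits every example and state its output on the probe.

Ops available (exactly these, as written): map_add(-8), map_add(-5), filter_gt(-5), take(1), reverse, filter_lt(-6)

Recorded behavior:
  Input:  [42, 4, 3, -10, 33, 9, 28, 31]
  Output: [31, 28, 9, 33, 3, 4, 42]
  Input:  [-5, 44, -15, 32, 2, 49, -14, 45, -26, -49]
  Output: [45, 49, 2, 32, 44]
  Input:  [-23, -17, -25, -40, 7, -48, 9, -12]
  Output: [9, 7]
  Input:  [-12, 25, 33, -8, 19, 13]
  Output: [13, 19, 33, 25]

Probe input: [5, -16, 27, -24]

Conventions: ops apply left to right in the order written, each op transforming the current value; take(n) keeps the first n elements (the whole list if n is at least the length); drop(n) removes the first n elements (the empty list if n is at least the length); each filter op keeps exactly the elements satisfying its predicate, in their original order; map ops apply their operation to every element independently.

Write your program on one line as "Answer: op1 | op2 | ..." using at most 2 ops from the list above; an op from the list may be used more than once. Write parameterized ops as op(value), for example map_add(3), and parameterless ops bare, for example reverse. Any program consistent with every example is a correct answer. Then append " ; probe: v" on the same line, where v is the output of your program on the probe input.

filter_gt(-5) | reverse ; probe: [27, 5]

Check, running the answer program on each example:
  [42, 4, 3, -10, 33, 9, 28, 31] -> [42, 4, 3, 33, 9, 28, 31] -> [31, 28, 9, 33, 3, 4, 42]
  [-5, 44, -15, 32, 2, 49, -14, 45, -26, -49] -> [44, 32, 2, 49, 45] -> [45, 49, 2, 32, 44]
  [-23, -17, -25, -40, 7, -48, 9, -12] -> [7, 9] -> [9, 7]
  [-12, 25, 33, -8, 19, 13] -> [25, 33, 19, 13] -> [13, 19, 33, 25]
  probe: [5, -16, 27, -24] -> [5, 27] -> [27, 5]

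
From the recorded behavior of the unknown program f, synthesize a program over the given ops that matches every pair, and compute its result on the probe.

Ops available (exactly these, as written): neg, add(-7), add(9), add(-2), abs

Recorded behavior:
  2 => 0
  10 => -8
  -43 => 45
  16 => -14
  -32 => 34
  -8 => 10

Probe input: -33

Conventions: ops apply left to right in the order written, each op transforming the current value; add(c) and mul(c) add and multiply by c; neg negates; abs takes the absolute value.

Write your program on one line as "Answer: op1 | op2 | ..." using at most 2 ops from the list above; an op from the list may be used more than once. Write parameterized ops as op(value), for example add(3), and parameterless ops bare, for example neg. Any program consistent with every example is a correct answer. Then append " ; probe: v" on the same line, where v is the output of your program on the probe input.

add(-2) | neg ; probe: 35

Check, running the answer program on each example:
  2 -> 0 -> 0
  10 -> 8 -> -8
  -43 -> -45 -> 45
  16 -> 14 -> -14
  -32 -> -34 -> 34
  -8 -> -10 -> 10
  probe: -33 -> -35 -> 35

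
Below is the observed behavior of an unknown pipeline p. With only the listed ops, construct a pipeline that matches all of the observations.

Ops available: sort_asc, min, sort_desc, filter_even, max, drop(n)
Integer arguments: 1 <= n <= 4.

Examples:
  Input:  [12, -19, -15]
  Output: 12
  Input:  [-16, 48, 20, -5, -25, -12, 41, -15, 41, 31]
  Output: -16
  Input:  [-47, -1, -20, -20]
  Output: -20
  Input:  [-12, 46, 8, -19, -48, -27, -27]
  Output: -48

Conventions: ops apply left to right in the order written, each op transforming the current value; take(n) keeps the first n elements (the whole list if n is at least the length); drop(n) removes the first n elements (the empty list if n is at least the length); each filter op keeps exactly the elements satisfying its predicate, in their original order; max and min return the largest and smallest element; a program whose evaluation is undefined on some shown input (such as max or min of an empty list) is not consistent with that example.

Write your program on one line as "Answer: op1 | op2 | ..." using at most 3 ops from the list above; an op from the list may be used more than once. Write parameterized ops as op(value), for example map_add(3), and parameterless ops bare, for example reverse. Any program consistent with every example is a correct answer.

filter_even | min

Check, running the answer program on each example:
  [12, -19, -15] -> [12] -> 12
  [-16, 48, 20, -5, -25, -12, 41, -15, 41, 31] -> [-16, 48, 20, -12] -> -16
  [-47, -1, -20, -20] -> [-20, -20] -> -20
  [-12, 46, 8, -19, -48, -27, -27] -> [-12, 46, 8, -48] -> -48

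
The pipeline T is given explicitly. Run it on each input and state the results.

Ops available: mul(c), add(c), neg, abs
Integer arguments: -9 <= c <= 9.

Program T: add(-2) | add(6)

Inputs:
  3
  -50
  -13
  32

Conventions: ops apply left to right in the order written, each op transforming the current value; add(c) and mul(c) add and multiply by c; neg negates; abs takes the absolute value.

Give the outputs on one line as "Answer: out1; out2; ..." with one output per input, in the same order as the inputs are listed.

7; -46; -9; 36

Execution, op by op:
  3 -> 1 -> 7
  -50 -> -52 -> -46
  -13 -> -15 -> -9
  32 -> 30 -> 36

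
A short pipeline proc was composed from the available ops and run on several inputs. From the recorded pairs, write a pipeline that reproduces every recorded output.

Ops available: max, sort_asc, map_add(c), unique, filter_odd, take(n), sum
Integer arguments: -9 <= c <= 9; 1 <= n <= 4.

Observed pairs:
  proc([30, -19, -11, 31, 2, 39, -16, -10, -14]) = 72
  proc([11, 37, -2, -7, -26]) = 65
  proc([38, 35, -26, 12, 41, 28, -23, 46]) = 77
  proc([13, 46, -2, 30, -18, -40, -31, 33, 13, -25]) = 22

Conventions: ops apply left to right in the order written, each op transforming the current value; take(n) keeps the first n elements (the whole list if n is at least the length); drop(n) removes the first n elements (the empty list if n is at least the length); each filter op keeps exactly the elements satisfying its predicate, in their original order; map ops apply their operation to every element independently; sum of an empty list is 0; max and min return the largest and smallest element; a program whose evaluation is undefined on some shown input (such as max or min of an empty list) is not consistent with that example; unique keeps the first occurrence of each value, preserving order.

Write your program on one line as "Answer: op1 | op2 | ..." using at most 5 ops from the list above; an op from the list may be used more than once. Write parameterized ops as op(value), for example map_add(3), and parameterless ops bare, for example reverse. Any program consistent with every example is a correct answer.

unique | filter_odd | sort_asc | map_add(8) | sum

Check, running the answer program on each example:
  [30, -19, -11, 31, 2, 39, -16, -10, -14] -> [30, -19, -11, 31, 2, 39, -16, -10, -14] -> [-19, -11, 31, 39] -> [-19, -11, 31, 39] -> [-11, -3, 39, 47] -> 72
  [11, 37, -2, -7, -26] -> [11, 37, -2, -7, -26] -> [11, 37, -7] -> [-7, 11, 37] -> [1, 19, 45] -> 65
  [38, 35, -26, 12, 41, 28, -23, 46] -> [38, 35, -26, 12, 41, 28, -23, 46] -> [35, 41, -23] -> [-23, 35, 41] -> [-15, 43, 49] -> 77
  [13, 46, -2, 30, -18, -40, -31, 33, 13, -25] -> [13, 46, -2, 30, -18, -40, -31, 33, -25] -> [13, -31, 33, -25] -> [-31, -25, 13, 33] -> [-23, -17, 21, 41] -> 22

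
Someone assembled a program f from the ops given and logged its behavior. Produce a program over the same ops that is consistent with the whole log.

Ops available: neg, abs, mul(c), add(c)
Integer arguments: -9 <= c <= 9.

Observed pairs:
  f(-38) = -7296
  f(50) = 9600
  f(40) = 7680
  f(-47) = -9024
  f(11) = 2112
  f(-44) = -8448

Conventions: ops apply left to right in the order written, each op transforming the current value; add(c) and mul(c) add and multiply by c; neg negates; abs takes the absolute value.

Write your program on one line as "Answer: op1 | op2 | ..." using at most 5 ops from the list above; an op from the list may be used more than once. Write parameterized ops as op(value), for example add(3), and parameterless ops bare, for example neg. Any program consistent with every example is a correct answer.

neg | mul(4) | mul(-6) | mul(8)

Check, running the answer program on each example:
  -38 -> 38 -> 152 -> -912 -> -7296
  50 -> -50 -> -200 -> 1200 -> 9600
  40 -> -40 -> -160 -> 960 -> 7680
  -47 -> 47 -> 188 -> -1128 -> -9024
  11 -> -11 -> -44 -> 264 -> 2112
  -44 -> 44 -> 176 -> -1056 -> -8448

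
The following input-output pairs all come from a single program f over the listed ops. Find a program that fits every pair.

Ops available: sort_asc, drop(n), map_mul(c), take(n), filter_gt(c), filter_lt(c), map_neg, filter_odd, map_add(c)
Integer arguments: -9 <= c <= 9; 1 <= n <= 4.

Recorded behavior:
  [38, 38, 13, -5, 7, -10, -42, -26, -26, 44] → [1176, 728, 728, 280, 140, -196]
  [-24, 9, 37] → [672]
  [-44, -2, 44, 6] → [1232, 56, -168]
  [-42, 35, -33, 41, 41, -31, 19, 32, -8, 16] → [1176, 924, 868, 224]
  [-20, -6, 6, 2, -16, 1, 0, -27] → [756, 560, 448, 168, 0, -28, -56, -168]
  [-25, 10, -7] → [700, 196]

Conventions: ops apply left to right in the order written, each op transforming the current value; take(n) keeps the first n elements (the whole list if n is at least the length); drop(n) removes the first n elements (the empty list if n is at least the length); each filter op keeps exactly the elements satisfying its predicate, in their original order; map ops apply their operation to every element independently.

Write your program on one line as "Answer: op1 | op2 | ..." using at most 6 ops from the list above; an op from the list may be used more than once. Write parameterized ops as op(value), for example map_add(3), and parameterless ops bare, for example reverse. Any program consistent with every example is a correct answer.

filter_lt(8) | sort_asc | map_mul(-7) | map_mul(-4) | map_mul(-1)

Check, running the answer program on each example:
  [38, 38, 13, -5, 7, -10, -42, -26, -26, 44] -> [-5, 7, -10, -42, -26, -26] -> [-42, -26, -26, -10, -5, 7] -> [294, 182, 182, 70, 35, -49] -> [-1176, -728, -728, -280, -140, 196] -> [1176, 728, 728, 280, 140, -196]
  [-24, 9, 37] -> [-24] -> [-24] -> [168] -> [-672] -> [672]
  [-44, -2, 44, 6] -> [-44, -2, 6] -> [-44, -2, 6] -> [308, 14, -42] -> [-1232, -56, 168] -> [1232, 56, -168]
  [-42, 35, -33, 41, 41, -31, 19, 32, -8, 16] -> [-42, -33, -31, -8] -> [-42, -33, -31, -8] -> [294, 231, 217, 56] -> [-1176, -924, -868, -224] -> [1176, 924, 868, 224]
  [-20, -6, 6, 2, -16, 1, 0, -27] -> [-20, -6, 6, 2, -16, 1, 0, -27] -> [-27, -20, -16, -6, 0, 1, 2, 6] -> [189, 140, 112, 42, 0, -7, -14, -42] -> [-756, -560, -448, -168, 0, 28, 56, 168] -> [756, 560, 448, 168, 0, -28, -56, -168]
  [-25, 10, -7] -> [-25, -7] -> [-25, -7] -> [175, 49] -> [-700, -196] -> [700, 196]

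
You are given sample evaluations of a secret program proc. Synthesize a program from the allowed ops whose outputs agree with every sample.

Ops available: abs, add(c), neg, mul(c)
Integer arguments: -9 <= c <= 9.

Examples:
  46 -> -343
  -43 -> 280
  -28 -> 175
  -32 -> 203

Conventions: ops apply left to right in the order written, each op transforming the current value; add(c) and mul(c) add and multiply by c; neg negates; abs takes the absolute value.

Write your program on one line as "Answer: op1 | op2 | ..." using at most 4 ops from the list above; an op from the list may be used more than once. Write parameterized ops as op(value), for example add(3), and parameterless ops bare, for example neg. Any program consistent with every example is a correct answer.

add(3) | mul(7) | neg

Check, running the answer program on each example:
  46 -> 49 -> 343 -> -343
  -43 -> -40 -> -280 -> 280
  -28 -> -25 -> -175 -> 175
  -32 -> -29 -> -203 -> 203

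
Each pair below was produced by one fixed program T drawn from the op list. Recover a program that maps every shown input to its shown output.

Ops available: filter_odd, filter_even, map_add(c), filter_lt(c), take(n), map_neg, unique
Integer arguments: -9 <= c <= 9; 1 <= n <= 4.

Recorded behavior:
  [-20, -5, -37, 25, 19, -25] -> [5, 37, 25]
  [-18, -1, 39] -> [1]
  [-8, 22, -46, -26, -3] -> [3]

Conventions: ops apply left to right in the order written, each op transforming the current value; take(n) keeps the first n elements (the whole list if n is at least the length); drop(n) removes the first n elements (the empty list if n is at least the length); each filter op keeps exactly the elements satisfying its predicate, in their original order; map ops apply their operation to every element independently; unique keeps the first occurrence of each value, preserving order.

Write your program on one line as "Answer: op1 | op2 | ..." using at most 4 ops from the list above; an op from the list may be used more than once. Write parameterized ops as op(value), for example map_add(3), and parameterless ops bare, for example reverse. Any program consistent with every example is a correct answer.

filter_odd | filter_lt(1) | map_neg

Check, running the answer program on each example:
  [-20, -5, -37, 25, 19, -25] -> [-5, -37, 25, 19, -25] -> [-5, -37, -25] -> [5, 37, 25]
  [-18, -1, 39] -> [-1, 39] -> [-1] -> [1]
  [-8, 22, -46, -26, -3] -> [-3] -> [-3] -> [3]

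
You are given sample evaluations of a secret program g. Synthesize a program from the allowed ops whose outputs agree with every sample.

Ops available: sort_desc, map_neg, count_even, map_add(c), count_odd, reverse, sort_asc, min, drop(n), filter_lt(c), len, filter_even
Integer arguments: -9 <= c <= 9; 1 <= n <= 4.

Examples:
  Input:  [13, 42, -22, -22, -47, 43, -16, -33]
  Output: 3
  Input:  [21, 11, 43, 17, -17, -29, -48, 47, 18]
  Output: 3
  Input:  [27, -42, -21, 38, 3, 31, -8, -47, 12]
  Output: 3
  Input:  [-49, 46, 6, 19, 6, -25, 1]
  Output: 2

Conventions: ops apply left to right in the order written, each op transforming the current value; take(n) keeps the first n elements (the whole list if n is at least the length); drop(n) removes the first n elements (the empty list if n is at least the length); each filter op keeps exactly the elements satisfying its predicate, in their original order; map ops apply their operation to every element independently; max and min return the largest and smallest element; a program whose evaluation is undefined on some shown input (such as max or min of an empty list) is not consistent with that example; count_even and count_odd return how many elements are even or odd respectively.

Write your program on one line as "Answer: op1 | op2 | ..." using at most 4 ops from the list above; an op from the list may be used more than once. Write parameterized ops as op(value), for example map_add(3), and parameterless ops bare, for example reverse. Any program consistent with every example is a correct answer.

map_neg | map_add(8) | drop(4) | count_odd

Check, running the answer program on each example:
  [13, 42, -22, -22, -47, 43, -16, -33] -> [-13, -42, 22, 22, 47, -43, 16, 33] -> [-5, -34, 30, 30, 55, -35, 24, 41] -> [55, -35, 24, 41] -> 3
  [21, 11, 43, 17, -17, -29, -48, 47, 18] -> [-21, -11, -43, -17, 17, 29, 48, -47, -18] -> [-13, -3, -35, -9, 25, 37, 56, -39, -10] -> [25, 37, 56, -39, -10] -> 3
  [27, -42, -21, 38, 3, 31, -8, -47, 12] -> [-27, 42, 21, -38, -3, -31, 8, 47, -12] -> [-19, 50, 29, -30, 5, -23, 16, 55, -4] -> [5, -23, 16, 55, -4] -> 3
  [-49, 46, 6, 19, 6, -25, 1] -> [49, -46, -6, -19, -6, 25, -1] -> [57, -38, 2, -11, 2, 33, 7] -> [2, 33, 7] -> 2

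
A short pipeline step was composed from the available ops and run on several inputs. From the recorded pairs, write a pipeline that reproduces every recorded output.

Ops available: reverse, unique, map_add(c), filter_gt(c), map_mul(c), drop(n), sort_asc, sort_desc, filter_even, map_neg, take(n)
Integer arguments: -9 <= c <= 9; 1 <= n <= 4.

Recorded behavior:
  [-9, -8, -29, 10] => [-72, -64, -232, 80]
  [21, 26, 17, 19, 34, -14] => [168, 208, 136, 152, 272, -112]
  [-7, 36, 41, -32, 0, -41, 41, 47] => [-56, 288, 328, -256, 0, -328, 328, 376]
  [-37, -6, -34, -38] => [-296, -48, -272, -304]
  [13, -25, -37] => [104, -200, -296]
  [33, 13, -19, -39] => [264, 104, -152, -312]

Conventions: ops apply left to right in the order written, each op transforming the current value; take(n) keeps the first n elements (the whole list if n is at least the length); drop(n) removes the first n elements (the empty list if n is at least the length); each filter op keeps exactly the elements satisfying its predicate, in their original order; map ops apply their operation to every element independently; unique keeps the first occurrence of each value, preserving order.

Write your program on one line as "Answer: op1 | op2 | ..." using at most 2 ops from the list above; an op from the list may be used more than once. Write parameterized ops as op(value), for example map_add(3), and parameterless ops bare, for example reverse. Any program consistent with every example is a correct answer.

map_mul(-8) | map_neg

Check, running the answer program on each example:
  [-9, -8, -29, 10] -> [72, 64, 232, -80] -> [-72, -64, -232, 80]
  [21, 26, 17, 19, 34, -14] -> [-168, -208, -136, -152, -272, 112] -> [168, 208, 136, 152, 272, -112]
  [-7, 36, 41, -32, 0, -41, 41, 47] -> [56, -288, -328, 256, 0, 328, -328, -376] -> [-56, 288, 328, -256, 0, -328, 328, 376]
  [-37, -6, -34, -38] -> [296, 48, 272, 304] -> [-296, -48, -272, -304]
  [13, -25, -37] -> [-104, 200, 296] -> [104, -200, -296]
  [33, 13, -19, -39] -> [-264, -104, 152, 312] -> [264, 104, -152, -312]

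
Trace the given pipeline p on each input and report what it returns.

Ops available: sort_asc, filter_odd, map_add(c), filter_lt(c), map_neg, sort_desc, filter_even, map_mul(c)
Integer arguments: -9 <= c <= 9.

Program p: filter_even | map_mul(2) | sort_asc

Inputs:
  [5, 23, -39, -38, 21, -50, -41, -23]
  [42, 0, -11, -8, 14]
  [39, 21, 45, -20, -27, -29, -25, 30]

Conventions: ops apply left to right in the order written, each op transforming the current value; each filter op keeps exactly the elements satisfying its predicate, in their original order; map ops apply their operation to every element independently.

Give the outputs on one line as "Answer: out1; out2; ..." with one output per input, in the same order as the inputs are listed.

Execution, op by op:
  [5, 23, -39, -38, 21, -50, -41, -23] -> [-38, -50] -> [-76, -100] -> [-100, -76]
  [42, 0, -11, -8, 14] -> [42, 0, -8, 14] -> [84, 0, -16, 28] -> [-16, 0, 28, 84]
  [39, 21, 45, -20, -27, -29, -25, 30] -> [-20, 30] -> [-40, 60] -> [-40, 60]

[-100, -76]; [-16, 0, 28, 84]; [-40, 60]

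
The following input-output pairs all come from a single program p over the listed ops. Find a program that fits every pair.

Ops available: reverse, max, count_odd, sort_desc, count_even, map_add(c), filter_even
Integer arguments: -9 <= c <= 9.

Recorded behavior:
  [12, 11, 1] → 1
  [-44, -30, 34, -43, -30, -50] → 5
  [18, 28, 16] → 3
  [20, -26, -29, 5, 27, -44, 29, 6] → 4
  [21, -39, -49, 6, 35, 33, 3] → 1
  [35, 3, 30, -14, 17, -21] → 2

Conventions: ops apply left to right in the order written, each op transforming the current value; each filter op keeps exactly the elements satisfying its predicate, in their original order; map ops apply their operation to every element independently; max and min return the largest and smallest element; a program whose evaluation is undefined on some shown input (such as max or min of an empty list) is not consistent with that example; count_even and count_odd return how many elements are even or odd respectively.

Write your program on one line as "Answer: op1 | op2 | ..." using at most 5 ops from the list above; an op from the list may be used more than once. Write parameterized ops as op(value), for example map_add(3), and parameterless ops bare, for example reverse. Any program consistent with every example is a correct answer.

map_add(-9) | reverse | sort_desc | count_odd

Check, running the answer program on each example:
  [12, 11, 1] -> [3, 2, -8] -> [-8, 2, 3] -> [3, 2, -8] -> 1
  [-44, -30, 34, -43, -30, -50] -> [-53, -39, 25, -52, -39, -59] -> [-59, -39, -52, 25, -39, -53] -> [25, -39, -39, -52, -53, -59] -> 5
  [18, 28, 16] -> [9, 19, 7] -> [7, 19, 9] -> [19, 9, 7] -> 3
  [20, -26, -29, 5, 27, -44, 29, 6] -> [11, -35, -38, -4, 18, -53, 20, -3] -> [-3, 20, -53, 18, -4, -38, -35, 11] -> [20, 18, 11, -3, -4, -35, -38, -53] -> 4
  [21, -39, -49, 6, 35, 33, 3] -> [12, -48, -58, -3, 26, 24, -6] -> [-6, 24, 26, -3, -58, -48, 12] -> [26, 24, 12, -3, -6, -48, -58] -> 1
  [35, 3, 30, -14, 17, -21] -> [26, -6, 21, -23, 8, -30] -> [-30, 8, -23, 21, -6, 26] -> [26, 21, 8, -6, -23, -30] -> 2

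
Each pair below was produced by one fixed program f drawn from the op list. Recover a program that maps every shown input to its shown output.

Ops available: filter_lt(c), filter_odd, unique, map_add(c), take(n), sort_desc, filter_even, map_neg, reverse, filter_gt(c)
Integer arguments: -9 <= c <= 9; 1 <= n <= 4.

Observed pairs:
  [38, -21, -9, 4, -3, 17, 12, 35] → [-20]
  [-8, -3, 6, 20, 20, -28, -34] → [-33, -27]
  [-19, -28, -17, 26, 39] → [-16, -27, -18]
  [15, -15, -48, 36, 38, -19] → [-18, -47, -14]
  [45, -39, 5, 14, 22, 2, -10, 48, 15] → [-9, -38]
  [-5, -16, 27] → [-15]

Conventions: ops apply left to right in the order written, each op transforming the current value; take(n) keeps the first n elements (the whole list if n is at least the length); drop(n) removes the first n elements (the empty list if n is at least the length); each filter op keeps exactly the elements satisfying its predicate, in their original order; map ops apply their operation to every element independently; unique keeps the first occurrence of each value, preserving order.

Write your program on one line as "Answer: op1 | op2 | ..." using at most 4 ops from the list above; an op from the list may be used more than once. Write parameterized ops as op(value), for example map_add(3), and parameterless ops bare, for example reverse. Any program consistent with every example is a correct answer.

filter_lt(0) | reverse | map_add(1) | filter_lt(-8)

Check, running the answer program on each example:
  [38, -21, -9, 4, -3, 17, 12, 35] -> [-21, -9, -3] -> [-3, -9, -21] -> [-2, -8, -20] -> [-20]
  [-8, -3, 6, 20, 20, -28, -34] -> [-8, -3, -28, -34] -> [-34, -28, -3, -8] -> [-33, -27, -2, -7] -> [-33, -27]
  [-19, -28, -17, 26, 39] -> [-19, -28, -17] -> [-17, -28, -19] -> [-16, -27, -18] -> [-16, -27, -18]
  [15, -15, -48, 36, 38, -19] -> [-15, -48, -19] -> [-19, -48, -15] -> [-18, -47, -14] -> [-18, -47, -14]
  [45, -39, 5, 14, 22, 2, -10, 48, 15] -> [-39, -10] -> [-10, -39] -> [-9, -38] -> [-9, -38]
  [-5, -16, 27] -> [-5, -16] -> [-16, -5] -> [-15, -4] -> [-15]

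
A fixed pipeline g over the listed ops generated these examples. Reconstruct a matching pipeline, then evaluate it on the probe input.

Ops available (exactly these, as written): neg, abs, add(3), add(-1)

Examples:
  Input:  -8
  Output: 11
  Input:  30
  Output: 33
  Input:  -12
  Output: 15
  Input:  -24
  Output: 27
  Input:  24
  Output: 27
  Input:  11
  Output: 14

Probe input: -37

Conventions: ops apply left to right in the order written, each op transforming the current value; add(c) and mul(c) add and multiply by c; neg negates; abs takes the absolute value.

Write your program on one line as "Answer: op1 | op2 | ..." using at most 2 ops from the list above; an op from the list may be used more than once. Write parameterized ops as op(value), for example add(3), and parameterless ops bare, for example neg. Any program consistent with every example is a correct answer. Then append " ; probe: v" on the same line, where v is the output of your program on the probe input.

abs | add(3) ; probe: 40

Check, running the answer program on each example:
  -8 -> 8 -> 11
  30 -> 30 -> 33
  -12 -> 12 -> 15
  -24 -> 24 -> 27
  24 -> 24 -> 27
  11 -> 11 -> 14
  probe: -37 -> 37 -> 40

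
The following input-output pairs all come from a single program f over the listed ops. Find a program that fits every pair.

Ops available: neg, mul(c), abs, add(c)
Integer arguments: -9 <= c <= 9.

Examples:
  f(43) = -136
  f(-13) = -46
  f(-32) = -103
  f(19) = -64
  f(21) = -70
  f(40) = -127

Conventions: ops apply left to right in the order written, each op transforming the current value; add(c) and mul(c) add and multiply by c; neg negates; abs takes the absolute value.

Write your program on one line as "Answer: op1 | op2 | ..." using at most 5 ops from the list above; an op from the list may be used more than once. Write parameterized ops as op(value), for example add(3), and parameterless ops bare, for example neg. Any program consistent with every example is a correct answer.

abs | neg | mul(3) | add(-7)

Check, running the answer program on each example:
  43 -> 43 -> -43 -> -129 -> -136
  -13 -> 13 -> -13 -> -39 -> -46
  -32 -> 32 -> -32 -> -96 -> -103
  19 -> 19 -> -19 -> -57 -> -64
  21 -> 21 -> -21 -> -63 -> -70
  40 -> 40 -> -40 -> -120 -> -127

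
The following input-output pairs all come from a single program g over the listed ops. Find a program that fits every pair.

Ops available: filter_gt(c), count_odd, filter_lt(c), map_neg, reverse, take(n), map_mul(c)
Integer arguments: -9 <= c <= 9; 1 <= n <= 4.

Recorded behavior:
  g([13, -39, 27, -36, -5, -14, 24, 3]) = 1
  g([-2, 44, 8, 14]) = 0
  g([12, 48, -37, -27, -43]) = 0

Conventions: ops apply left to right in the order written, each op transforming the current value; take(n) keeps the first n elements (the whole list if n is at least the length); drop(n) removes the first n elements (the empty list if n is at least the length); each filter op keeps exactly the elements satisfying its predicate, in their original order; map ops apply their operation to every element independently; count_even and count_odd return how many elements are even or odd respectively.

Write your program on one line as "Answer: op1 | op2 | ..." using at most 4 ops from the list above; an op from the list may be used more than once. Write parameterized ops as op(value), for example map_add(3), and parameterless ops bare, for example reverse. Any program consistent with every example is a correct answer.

filter_lt(6) | filter_gt(0) | count_odd

Check, running the answer program on each example:
  [13, -39, 27, -36, -5, -14, 24, 3] -> [-39, -36, -5, -14, 3] -> [3] -> 1
  [-2, 44, 8, 14] -> [-2] -> [] -> 0
  [12, 48, -37, -27, -43] -> [-37, -27, -43] -> [] -> 0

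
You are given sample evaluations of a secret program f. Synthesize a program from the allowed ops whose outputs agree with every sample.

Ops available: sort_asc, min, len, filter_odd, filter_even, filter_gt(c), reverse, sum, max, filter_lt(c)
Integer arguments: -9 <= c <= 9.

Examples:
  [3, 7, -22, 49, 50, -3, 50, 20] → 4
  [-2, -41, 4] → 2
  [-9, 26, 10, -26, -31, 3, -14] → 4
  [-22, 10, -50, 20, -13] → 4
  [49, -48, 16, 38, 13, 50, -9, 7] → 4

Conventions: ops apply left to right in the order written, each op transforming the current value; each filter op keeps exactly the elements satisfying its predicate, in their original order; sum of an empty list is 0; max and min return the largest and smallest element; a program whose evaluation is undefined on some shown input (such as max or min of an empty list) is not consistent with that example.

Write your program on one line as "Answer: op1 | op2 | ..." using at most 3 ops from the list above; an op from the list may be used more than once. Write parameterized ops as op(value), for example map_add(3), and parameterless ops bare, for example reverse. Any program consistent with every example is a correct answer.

filter_even | len

Check, running the answer program on each example:
  [3, 7, -22, 49, 50, -3, 50, 20] -> [-22, 50, 50, 20] -> 4
  [-2, -41, 4] -> [-2, 4] -> 2
  [-9, 26, 10, -26, -31, 3, -14] -> [26, 10, -26, -14] -> 4
  [-22, 10, -50, 20, -13] -> [-22, 10, -50, 20] -> 4
  [49, -48, 16, 38, 13, 50, -9, 7] -> [-48, 16, 38, 50] -> 4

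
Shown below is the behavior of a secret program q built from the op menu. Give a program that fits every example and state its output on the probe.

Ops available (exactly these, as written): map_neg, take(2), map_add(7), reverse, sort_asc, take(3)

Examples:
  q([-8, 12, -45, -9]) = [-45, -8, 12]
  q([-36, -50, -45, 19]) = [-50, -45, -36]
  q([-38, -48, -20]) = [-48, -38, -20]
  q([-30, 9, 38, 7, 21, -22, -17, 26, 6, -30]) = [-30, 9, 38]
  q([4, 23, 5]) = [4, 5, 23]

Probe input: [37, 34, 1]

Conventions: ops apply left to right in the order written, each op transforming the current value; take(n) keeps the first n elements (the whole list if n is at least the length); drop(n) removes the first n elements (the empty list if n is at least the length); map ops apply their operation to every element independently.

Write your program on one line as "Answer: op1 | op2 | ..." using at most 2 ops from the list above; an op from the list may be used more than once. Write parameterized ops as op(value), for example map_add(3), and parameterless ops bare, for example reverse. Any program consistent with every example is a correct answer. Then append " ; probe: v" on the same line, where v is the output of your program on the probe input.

take(3) | sort_asc ; probe: [1, 34, 37]

Check, running the answer program on each example:
  [-8, 12, -45, -9] -> [-8, 12, -45] -> [-45, -8, 12]
  [-36, -50, -45, 19] -> [-36, -50, -45] -> [-50, -45, -36]
  [-38, -48, -20] -> [-38, -48, -20] -> [-48, -38, -20]
  [-30, 9, 38, 7, 21, -22, -17, 26, 6, -30] -> [-30, 9, 38] -> [-30, 9, 38]
  [4, 23, 5] -> [4, 23, 5] -> [4, 5, 23]
  probe: [37, 34, 1] -> [37, 34, 1] -> [1, 34, 37]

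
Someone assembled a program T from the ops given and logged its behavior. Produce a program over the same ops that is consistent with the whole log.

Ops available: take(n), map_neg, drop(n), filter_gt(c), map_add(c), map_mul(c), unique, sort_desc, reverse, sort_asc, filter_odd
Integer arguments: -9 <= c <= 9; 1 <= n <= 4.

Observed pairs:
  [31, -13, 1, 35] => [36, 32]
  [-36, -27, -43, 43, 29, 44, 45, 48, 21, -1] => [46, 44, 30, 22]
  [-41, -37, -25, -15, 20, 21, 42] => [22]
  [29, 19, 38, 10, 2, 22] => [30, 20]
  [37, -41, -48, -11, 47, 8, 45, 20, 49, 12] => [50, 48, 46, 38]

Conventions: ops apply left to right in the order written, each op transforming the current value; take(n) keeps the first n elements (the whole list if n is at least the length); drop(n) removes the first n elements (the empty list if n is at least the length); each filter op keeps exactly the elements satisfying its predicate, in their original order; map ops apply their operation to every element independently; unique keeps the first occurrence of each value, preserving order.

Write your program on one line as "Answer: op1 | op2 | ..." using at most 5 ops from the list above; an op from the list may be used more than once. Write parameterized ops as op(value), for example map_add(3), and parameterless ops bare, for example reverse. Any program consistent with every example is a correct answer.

filter_gt(2) | sort_asc | filter_odd | reverse | map_add(1)

Check, running the answer program on each example:
  [31, -13, 1, 35] -> [31, 35] -> [31, 35] -> [31, 35] -> [35, 31] -> [36, 32]
  [-36, -27, -43, 43, 29, 44, 45, 48, 21, -1] -> [43, 29, 44, 45, 48, 21] -> [21, 29, 43, 44, 45, 48] -> [21, 29, 43, 45] -> [45, 43, 29, 21] -> [46, 44, 30, 22]
  [-41, -37, -25, -15, 20, 21, 42] -> [20, 21, 42] -> [20, 21, 42] -> [21] -> [21] -> [22]
  [29, 19, 38, 10, 2, 22] -> [29, 19, 38, 10, 22] -> [10, 19, 22, 29, 38] -> [19, 29] -> [29, 19] -> [30, 20]
  [37, -41, -48, -11, 47, 8, 45, 20, 49, 12] -> [37, 47, 8, 45, 20, 49, 12] -> [8, 12, 20, 37, 45, 47, 49] -> [37, 45, 47, 49] -> [49, 47, 45, 37] -> [50, 48, 46, 38]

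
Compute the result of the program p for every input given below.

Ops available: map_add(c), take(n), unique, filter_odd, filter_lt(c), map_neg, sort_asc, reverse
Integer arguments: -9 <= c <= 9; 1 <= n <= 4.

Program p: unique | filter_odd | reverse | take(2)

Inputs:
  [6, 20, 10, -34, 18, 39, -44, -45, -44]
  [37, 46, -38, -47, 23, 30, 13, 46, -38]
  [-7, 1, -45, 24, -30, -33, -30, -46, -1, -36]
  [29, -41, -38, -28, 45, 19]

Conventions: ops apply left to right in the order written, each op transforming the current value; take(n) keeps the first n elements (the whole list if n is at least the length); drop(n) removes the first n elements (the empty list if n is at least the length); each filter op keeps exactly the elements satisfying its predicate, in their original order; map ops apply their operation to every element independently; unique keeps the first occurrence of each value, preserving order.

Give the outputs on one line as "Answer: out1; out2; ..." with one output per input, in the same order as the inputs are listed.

[-45, 39]; [13, 23]; [-1, -33]; [19, 45]

Execution, op by op:
  [6, 20, 10, -34, 18, 39, -44, -45, -44] -> [6, 20, 10, -34, 18, 39, -44, -45] -> [39, -45] -> [-45, 39] -> [-45, 39]
  [37, 46, -38, -47, 23, 30, 13, 46, -38] -> [37, 46, -38, -47, 23, 30, 13] -> [37, -47, 23, 13] -> [13, 23, -47, 37] -> [13, 23]
  [-7, 1, -45, 24, -30, -33, -30, -46, -1, -36] -> [-7, 1, -45, 24, -30, -33, -46, -1, -36] -> [-7, 1, -45, -33, -1] -> [-1, -33, -45, 1, -7] -> [-1, -33]
  [29, -41, -38, -28, 45, 19] -> [29, -41, -38, -28, 45, 19] -> [29, -41, 45, 19] -> [19, 45, -41, 29] -> [19, 45]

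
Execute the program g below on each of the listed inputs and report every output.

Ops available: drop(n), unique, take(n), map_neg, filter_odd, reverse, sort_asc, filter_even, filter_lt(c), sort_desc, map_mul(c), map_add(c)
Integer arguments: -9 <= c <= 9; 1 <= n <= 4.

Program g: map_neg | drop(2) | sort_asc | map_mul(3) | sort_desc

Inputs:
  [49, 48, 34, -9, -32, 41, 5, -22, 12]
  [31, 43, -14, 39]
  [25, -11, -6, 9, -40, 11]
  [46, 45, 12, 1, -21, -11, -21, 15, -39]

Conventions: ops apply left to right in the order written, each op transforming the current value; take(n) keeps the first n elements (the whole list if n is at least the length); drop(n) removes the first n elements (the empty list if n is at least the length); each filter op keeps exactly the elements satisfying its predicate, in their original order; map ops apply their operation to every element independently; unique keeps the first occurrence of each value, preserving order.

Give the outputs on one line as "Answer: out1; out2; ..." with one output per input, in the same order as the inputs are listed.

[96, 66, 27, -15, -36, -102, -123]; [42, -117]; [120, 18, -27, -33]; [117, 63, 63, 33, -3, -36, -45]

Execution, op by op:
  [49, 48, 34, -9, -32, 41, 5, -22, 12] -> [-49, -48, -34, 9, 32, -41, -5, 22, -12] -> [-34, 9, 32, -41, -5, 22, -12] -> [-41, -34, -12, -5, 9, 22, 32] -> [-123, -102, -36, -15, 27, 66, 96] -> [96, 66, 27, -15, -36, -102, -123]
  [31, 43, -14, 39] -> [-31, -43, 14, -39] -> [14, -39] -> [-39, 14] -> [-117, 42] -> [42, -117]
  [25, -11, -6, 9, -40, 11] -> [-25, 11, 6, -9, 40, -11] -> [6, -9, 40, -11] -> [-11, -9, 6, 40] -> [-33, -27, 18, 120] -> [120, 18, -27, -33]
  [46, 45, 12, 1, -21, -11, -21, 15, -39] -> [-46, -45, -12, -1, 21, 11, 21, -15, 39] -> [-12, -1, 21, 11, 21, -15, 39] -> [-15, -12, -1, 11, 21, 21, 39] -> [-45, -36, -3, 33, 63, 63, 117] -> [117, 63, 63, 33, -3, -36, -45]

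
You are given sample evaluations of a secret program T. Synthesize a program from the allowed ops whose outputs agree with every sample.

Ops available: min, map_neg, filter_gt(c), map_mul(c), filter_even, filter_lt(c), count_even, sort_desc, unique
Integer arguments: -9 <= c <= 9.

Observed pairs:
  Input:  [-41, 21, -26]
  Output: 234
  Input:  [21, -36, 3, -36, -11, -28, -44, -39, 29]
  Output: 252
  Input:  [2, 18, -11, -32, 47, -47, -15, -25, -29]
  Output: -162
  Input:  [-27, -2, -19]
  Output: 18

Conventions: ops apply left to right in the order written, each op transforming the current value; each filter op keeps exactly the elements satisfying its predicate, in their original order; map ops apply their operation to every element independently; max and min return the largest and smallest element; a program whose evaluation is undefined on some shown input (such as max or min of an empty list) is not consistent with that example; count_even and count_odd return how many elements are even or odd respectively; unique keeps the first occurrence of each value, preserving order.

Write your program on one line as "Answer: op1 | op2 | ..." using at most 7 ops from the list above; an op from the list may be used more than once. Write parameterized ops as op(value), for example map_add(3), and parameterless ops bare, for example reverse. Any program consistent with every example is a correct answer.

map_mul(9) | sort_desc | filter_even | unique | map_neg | min

Check, running the answer program on each example:
  [-41, 21, -26] -> [-369, 189, -234] -> [189, -234, -369] -> [-234] -> [-234] -> [234] -> 234
  [21, -36, 3, -36, -11, -28, -44, -39, 29] -> [189, -324, 27, -324, -99, -252, -396, -351, 261] -> [261, 189, 27, -99, -252, -324, -324, -351, -396] -> [-252, -324, -324, -396] -> [-252, -324, -396] -> [252, 324, 396] -> 252
  [2, 18, -11, -32, 47, -47, -15, -25, -29] -> [18, 162, -99, -288, 423, -423, -135, -225, -261] -> [423, 162, 18, -99, -135, -225, -261, -288, -423] -> [162, 18, -288] -> [162, 18, -288] -> [-162, -18, 288] -> -162
  [-27, -2, -19] -> [-243, -18, -171] -> [-18, -171, -243] -> [-18] -> [-18] -> [18] -> 18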